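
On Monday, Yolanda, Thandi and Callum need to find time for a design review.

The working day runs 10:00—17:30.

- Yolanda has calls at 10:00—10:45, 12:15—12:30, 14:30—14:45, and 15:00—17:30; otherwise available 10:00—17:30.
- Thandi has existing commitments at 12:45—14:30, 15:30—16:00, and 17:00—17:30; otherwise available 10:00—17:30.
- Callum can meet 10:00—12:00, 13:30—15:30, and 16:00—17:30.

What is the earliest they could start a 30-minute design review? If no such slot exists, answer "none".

10:45

Yolanda free within 10:00–17:30: 10:45–12:15, 12:30–14:30, 14:45–15:00.
Thandi free within 10:00–17:30: 10:00–12:45, 14:30–15:30, 16:00–17:00.
Yolanda ∩ Thandi: 10:45–12:15, 12:30–12:45, 14:45–15:00.
Yolanda ∩ Thandi ∩ Callum: 10:45–12:00, 14:45–15:00.
Windows ≥ 30 min: 10:45–12:00.
Earliest such window starts at 10:45.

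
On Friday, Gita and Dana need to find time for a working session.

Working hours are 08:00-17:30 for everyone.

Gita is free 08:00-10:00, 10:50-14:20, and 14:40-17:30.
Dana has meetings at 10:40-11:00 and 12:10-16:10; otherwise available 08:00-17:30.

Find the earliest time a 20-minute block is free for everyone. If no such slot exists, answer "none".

08:00

Dana free within 08:00–17:30: 08:00–10:40, 11:00–12:10, 16:10–17:30.
Gita ∩ Dana: 08:00–10:00, 11:00–12:10, 16:10–17:30.
Windows ≥ 20 min: 08:00–10:00, 11:00–12:10, 16:10–17:30.
Earliest such window starts at 08:00.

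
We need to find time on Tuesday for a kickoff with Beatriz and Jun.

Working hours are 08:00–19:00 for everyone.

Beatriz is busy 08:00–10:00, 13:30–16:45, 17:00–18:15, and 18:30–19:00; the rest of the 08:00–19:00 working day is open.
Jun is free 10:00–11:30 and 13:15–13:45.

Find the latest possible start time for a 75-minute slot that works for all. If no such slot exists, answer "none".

Beatriz free within 08:00–19:00: 10:00–13:30, 16:45–17:00, 18:15–18:30.
Beatriz ∩ Jun: 10:00–11:30, 13:15–13:30.
Windows ≥ 75 min: 10:00–11:30.
Latest start in the last window 10:00–11:30 is 11:30 − 75 min = 10:15.

10:15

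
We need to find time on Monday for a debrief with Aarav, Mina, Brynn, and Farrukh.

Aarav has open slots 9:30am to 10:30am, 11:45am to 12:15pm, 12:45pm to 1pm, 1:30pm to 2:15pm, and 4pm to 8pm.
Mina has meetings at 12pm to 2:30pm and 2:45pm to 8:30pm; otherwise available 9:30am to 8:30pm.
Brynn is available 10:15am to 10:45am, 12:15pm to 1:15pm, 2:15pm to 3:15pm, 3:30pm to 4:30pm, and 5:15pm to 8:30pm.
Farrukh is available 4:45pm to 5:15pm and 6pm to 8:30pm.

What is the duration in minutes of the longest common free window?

0 minutes

Mina free within 09:30–20:30: 09:30–12:00, 14:30–14:45.
Aarav ∩ Mina: 09:30–10:30, 11:45–12:00.
Aarav ∩ Mina ∩ Brynn: 10:15–10:30.
Aarav ∩ Mina ∩ Brynn ∩ Farrukh: (none).
No common window.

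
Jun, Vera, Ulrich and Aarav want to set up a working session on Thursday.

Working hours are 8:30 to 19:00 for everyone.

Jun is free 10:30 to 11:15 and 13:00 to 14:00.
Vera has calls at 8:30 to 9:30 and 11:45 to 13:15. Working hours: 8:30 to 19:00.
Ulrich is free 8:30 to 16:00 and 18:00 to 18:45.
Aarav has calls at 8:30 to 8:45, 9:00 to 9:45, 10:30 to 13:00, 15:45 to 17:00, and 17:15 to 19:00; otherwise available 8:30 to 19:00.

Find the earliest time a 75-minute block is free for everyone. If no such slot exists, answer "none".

none

Vera free within 08:30–19:00: 09:30–11:45, 13:15–19:00.
Aarav free within 08:30–19:00: 08:45–09:00, 09:45–10:30, 13:00–15:45, 17:00–17:15.
Jun ∩ Vera: 10:30–11:15, 13:15–14:00.
Jun ∩ Vera ∩ Ulrich: 10:30–11:15, 13:15–14:00.
Jun ∩ Vera ∩ Ulrich ∩ Aarav: 13:15–14:00.
Windows ≥ 75 min: (none).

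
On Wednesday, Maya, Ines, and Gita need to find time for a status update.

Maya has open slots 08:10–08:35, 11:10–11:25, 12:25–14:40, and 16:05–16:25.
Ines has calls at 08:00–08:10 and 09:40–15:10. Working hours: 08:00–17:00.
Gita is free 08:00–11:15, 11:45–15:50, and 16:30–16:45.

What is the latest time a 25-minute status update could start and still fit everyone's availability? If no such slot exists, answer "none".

08:10

Ines free within 08:00–17:00: 08:10–09:40, 15:10–17:00.
Maya ∩ Ines: 08:10–08:35, 16:05–16:25.
Maya ∩ Ines ∩ Gita: 08:10–08:35.
Windows ≥ 25 min: 08:10–08:35.
Latest start in the last window 08:10–08:35 is 08:35 − 25 min = 08:10.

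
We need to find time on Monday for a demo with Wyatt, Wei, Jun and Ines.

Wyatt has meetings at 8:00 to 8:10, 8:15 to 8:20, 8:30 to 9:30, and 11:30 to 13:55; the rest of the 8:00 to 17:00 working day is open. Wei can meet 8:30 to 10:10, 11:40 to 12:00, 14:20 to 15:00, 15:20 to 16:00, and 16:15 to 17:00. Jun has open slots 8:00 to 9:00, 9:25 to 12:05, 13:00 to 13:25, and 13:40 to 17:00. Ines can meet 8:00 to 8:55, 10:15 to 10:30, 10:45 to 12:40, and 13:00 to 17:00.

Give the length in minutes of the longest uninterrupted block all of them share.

45 minutes

Wyatt free within 08:00–17:00: 08:10–08:15, 08:20–08:30, 09:30–11:30, 13:55–17:00.
Wyatt ∩ Wei: 09:30–10:10, 14:20–15:00, 15:20–16:00, 16:15–17:00.
Wyatt ∩ Wei ∩ Jun: 09:30–10:10, 14:20–15:00, 15:20–16:00, 16:15–17:00.
Wyatt ∩ Wei ∩ Jun ∩ Ines: 14:20–15:00, 15:20–16:00, 16:15–17:00.
Common window lengths: 40, 40, 45 min; longest is 45.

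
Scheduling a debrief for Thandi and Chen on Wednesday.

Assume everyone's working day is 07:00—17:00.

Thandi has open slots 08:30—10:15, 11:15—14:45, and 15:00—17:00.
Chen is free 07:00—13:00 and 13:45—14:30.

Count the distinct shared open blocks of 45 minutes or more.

3

Thandi ∩ Chen: 08:30–10:15, 11:15–13:00, 13:45–14:30.
Windows ≥ 45 min: 08:30–10:15, 11:15–13:00, 13:45–14:30.
That's 3 windows.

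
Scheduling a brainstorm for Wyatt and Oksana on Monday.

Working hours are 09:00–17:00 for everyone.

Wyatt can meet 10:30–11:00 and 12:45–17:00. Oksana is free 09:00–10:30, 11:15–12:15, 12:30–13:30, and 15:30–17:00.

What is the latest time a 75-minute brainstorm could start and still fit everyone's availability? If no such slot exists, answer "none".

15:45

Wyatt ∩ Oksana: 12:45–13:30, 15:30–17:00.
Windows ≥ 75 min: 15:30–17:00.
Latest start in the last window 15:30–17:00 is 17:00 − 75 min = 15:45.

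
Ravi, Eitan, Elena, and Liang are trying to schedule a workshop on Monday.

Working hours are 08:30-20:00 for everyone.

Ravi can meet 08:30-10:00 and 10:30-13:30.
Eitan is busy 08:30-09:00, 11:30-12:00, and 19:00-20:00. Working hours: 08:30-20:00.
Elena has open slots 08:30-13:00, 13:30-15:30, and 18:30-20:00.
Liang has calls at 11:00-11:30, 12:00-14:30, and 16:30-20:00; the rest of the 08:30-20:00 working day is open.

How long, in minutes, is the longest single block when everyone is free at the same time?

Eitan free within 08:30–20:00: 09:00–11:30, 12:00–19:00.
Liang free within 08:30–20:00: 08:30–11:00, 11:30–12:00, 14:30–16:30.
Ravi ∩ Eitan: 09:00–10:00, 10:30–11:30, 12:00–13:30.
Ravi ∩ Eitan ∩ Elena: 09:00–10:00, 10:30–11:30, 12:00–13:00.
Ravi ∩ Eitan ∩ Elena ∩ Liang: 09:00–10:00, 10:30–11:00.
Common window lengths: 60, 30 min; longest is 60.

60 minutes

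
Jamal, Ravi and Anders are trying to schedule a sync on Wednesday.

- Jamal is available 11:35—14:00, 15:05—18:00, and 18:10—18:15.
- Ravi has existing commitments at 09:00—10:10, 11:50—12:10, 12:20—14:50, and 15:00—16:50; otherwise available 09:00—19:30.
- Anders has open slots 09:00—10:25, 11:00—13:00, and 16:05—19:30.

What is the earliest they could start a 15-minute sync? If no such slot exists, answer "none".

11:35

Ravi free within 09:00–19:30: 10:10–11:50, 12:10–12:20, 14:50–15:00, 16:50–19:30.
Jamal ∩ Ravi: 11:35–11:50, 12:10–12:20, 16:50–18:00, 18:10–18:15.
Jamal ∩ Ravi ∩ Anders: 11:35–11:50, 12:10–12:20, 16:50–18:00, 18:10–18:15.
Windows ≥ 15 min: 11:35–11:50, 16:50–18:00.
Earliest such window starts at 11:35.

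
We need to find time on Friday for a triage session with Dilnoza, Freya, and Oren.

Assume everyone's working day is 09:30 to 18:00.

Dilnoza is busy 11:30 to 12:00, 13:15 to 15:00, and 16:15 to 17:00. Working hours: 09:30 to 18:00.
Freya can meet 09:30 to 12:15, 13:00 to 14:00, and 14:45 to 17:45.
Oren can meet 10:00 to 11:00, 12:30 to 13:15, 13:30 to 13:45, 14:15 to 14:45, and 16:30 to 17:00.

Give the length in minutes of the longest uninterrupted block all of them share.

60 minutes

Dilnoza free within 09:30–18:00: 09:30–11:30, 12:00–13:15, 15:00–16:15, 17:00–18:00.
Dilnoza ∩ Freya: 09:30–11:30, 12:00–12:15, 13:00–13:15, 15:00–16:15, 17:00–17:45.
Dilnoza ∩ Freya ∩ Oren: 10:00–11:00, 13:00–13:15.
Common window lengths: 60, 15 min; longest is 60.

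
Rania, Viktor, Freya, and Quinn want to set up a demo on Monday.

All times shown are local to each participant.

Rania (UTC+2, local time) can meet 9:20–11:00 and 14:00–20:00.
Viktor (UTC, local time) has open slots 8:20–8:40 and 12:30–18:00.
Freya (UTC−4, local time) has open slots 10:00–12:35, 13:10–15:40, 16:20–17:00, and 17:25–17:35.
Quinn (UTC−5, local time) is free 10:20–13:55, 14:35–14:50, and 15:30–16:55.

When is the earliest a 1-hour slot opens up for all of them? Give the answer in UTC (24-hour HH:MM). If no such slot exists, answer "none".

15:20

Rania → UTC: 07:20–09:00, 12:00–18:00.
Viktor → UTC: 08:20–08:40, 12:30–18:00.
Freya → UTC: 14:00–16:35, 17:10–19:40, 20:20–21:00, 21:25–21:35.
Quinn → UTC: 15:20–18:55, 19:35–19:50, 20:30–21:55.
Rania ∩ Viktor: 08:20–08:40, 12:30–18:00.
Rania ∩ Viktor ∩ Freya: 14:00–16:35, 17:10–18:00.
Rania ∩ Viktor ∩ Freya ∩ Quinn: 15:20–16:35, 17:10–18:00.
Windows ≥ 60 min: 15:20–16:35.
Earliest such window starts at 15:20.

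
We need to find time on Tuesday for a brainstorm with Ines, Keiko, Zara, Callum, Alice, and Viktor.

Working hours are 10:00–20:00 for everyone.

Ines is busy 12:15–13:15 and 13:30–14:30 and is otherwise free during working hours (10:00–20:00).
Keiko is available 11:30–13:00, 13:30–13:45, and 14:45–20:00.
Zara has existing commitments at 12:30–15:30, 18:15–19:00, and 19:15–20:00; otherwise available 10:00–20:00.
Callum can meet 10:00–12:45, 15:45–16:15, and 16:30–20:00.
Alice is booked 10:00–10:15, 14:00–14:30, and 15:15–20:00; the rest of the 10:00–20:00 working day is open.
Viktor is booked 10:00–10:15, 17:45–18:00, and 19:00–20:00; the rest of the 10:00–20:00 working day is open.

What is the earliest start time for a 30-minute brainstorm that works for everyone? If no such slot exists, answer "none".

11:30

Ines free within 10:00–20:00: 10:00–12:15, 13:15–13:30, 14:30–20:00.
Zara free within 10:00–20:00: 10:00–12:30, 15:30–18:15, 19:00–19:15.
Alice free within 10:00–20:00: 10:15–14:00, 14:30–15:15.
Viktor free within 10:00–20:00: 10:15–17:45, 18:00–19:00.
Ines ∩ Keiko: 11:30–12:15, 14:45–20:00.
Ines ∩ Keiko ∩ Zara: 11:30–12:15, 15:30–18:15, 19:00–19:15.
Ines ∩ Keiko ∩ Zara ∩ Callum: 11:30–12:15, 15:45–16:15, 16:30–18:15, 19:00–19:15.
Ines ∩ Keiko ∩ Zara ∩ Callum ∩ Alice: 11:30–12:15.
Ines ∩ Keiko ∩ Zara ∩ Callum ∩ Alice ∩ Viktor: 11:30–12:15.
Windows ≥ 30 min: 11:30–12:15.
Earliest such window starts at 11:30.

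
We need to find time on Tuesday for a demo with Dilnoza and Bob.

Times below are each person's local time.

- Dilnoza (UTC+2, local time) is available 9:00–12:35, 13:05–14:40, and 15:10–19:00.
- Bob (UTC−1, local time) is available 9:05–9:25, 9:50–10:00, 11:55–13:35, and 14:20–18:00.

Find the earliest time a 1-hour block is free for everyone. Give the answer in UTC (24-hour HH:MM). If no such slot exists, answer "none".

Dilnoza → UTC: 07:00–10:35, 11:05–12:40, 13:10–17:00.
Bob → UTC: 10:05–10:25, 10:50–11:00, 12:55–14:35, 15:20–19:00.
Dilnoza ∩ Bob: 10:05–10:25, 13:10–14:35, 15:20–17:00.
Windows ≥ 60 min: 13:10–14:35, 15:20–17:00.
Earliest such window starts at 13:10.

13:10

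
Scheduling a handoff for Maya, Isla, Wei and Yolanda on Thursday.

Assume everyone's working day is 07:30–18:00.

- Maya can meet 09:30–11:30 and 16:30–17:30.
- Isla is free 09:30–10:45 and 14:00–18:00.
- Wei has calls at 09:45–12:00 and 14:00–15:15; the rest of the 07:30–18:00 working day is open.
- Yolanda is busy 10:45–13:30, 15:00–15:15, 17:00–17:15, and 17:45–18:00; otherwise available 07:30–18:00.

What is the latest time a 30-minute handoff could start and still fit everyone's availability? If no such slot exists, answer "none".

Wei free within 07:30–18:00: 07:30–09:45, 12:00–14:00, 15:15–18:00.
Yolanda free within 07:30–18:00: 07:30–10:45, 13:30–15:00, 15:15–17:00, 17:15–17:45.
Maya ∩ Isla: 09:30–10:45, 16:30–17:30.
Maya ∩ Isla ∩ Wei: 09:30–09:45, 16:30–17:30.
Maya ∩ Isla ∩ Wei ∩ Yolanda: 09:30–09:45, 16:30–17:00, 17:15–17:30.
Windows ≥ 30 min: 16:30–17:00.
Latest start in the last window 16:30–17:00 is 17:00 − 30 min = 16:30.

16:30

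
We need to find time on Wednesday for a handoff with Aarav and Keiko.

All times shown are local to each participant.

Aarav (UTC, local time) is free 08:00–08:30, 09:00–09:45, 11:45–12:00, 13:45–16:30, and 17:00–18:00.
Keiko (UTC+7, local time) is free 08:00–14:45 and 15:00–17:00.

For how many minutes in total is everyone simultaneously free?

75 minutes

Aarav → UTC: 08:00–08:30, 09:00–09:45, 11:45–12:00, 13:45–16:30, 17:00–18:00.
Keiko → UTC: 01:00–07:45, 08:00–10:00.
Aarav ∩ Keiko: 08:00–08:30, 09:00–09:45.
Total common minutes: 30 + 45 = 75.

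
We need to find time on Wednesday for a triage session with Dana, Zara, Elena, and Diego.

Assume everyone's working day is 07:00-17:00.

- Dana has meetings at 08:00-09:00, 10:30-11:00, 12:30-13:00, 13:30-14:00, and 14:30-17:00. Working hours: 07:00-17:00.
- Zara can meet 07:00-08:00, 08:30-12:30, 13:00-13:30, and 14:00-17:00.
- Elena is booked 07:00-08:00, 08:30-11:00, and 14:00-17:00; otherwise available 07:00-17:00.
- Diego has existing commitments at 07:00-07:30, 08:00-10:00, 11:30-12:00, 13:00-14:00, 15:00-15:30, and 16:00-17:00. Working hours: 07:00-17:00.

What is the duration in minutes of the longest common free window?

Dana free within 07:00–17:00: 07:00–08:00, 09:00–10:30, 11:00–12:30, 13:00–13:30, 14:00–14:30.
Elena free within 07:00–17:00: 08:00–08:30, 11:00–14:00.
Diego free within 07:00–17:00: 07:30–08:00, 10:00–11:30, 12:00–13:00, 14:00–15:00, 15:30–16:00.
Dana ∩ Zara: 07:00–08:00, 09:00–10:30, 11:00–12:30, 13:00–13:30, 14:00–14:30.
Dana ∩ Zara ∩ Elena: 11:00–12:30, 13:00–13:30.
Dana ∩ Zara ∩ Elena ∩ Diego: 11:00–11:30, 12:00–12:30.
Common window lengths: 30, 30 min; longest is 30.

30 minutes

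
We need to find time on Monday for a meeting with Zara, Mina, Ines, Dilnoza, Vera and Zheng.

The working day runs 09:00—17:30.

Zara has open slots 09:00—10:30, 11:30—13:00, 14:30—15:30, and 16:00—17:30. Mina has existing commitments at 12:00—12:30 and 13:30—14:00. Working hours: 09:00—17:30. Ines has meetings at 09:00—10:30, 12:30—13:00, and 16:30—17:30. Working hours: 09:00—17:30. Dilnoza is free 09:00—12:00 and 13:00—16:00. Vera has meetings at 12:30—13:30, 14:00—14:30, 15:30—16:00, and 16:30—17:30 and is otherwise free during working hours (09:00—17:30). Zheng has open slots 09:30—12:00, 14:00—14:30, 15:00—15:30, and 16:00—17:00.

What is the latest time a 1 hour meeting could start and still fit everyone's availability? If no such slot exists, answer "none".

Mina free within 09:00–17:30: 09:00–12:00, 12:30–13:30, 14:00–17:30.
Ines free within 09:00–17:30: 10:30–12:30, 13:00–16:30.
Vera free within 09:00–17:30: 09:00–12:30, 13:30–14:00, 14:30–15:30, 16:00–16:30.
Zara ∩ Mina: 09:00–10:30, 11:30–12:00, 12:30–13:00, 14:30–15:30, 16:00–17:30.
Zara ∩ Mina ∩ Ines: 11:30–12:00, 14:30–15:30, 16:00–16:30.
Zara ∩ Mina ∩ Ines ∩ Dilnoza: 11:30–12:00, 14:30–15:30.
Zara ∩ Mina ∩ Ines ∩ Dilnoza ∩ Vera: 11:30–12:00, 14:30–15:30.
Zara ∩ Mina ∩ Ines ∩ Dilnoza ∩ Vera ∩ Zheng: 11:30–12:00, 15:00–15:30.
Windows ≥ 60 min: (none).

none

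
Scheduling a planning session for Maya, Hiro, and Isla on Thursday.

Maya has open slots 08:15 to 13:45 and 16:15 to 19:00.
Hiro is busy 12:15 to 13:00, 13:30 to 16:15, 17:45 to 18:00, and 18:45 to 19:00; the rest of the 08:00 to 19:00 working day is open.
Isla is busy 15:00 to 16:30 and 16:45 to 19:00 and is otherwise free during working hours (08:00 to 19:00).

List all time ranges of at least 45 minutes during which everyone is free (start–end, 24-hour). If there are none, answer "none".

08:15–12:15

Hiro free within 08:00–19:00: 08:00–12:15, 13:00–13:30, 16:15–17:45, 18:00–18:45.
Isla free within 08:00–19:00: 08:00–15:00, 16:30–16:45.
Maya ∩ Hiro: 08:15–12:15, 13:00–13:30, 16:15–17:45, 18:00–18:45.
Maya ∩ Hiro ∩ Isla: 08:15–12:15, 13:00–13:30, 16:30–16:45.
Windows ≥ 45 min: 08:15–12:15.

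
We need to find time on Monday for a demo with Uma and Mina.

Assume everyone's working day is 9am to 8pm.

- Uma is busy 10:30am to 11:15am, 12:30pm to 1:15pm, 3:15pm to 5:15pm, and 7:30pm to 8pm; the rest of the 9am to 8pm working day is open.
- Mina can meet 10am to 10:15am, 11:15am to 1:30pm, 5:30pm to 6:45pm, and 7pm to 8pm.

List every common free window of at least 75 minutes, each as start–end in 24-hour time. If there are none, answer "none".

11:15–12:30, 17:30–18:45

Uma free within 09:00–20:00: 09:00–10:30, 11:15–12:30, 13:15–15:15, 17:15–19:30.
Uma ∩ Mina: 10:00–10:15, 11:15–12:30, 13:15–13:30, 17:30–18:45, 19:00–19:30.
Windows ≥ 75 min: 11:15–12:30, 17:30–18:45.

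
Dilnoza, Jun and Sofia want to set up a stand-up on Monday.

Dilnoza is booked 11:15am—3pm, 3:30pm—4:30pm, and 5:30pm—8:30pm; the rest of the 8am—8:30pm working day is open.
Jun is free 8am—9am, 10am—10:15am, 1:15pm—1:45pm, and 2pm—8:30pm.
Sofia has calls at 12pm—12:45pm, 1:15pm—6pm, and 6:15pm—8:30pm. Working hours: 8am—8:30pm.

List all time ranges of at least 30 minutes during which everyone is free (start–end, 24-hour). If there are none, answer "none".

08:00–09:00

Dilnoza free within 08:00–20:30: 08:00–11:15, 15:00–15:30, 16:30–17:30.
Sofia free within 08:00–20:30: 08:00–12:00, 12:45–13:15, 18:00–18:15.
Dilnoza ∩ Jun: 08:00–09:00, 10:00–10:15, 15:00–15:30, 16:30–17:30.
Dilnoza ∩ Jun ∩ Sofia: 08:00–09:00, 10:00–10:15.
Windows ≥ 30 min: 08:00–09:00.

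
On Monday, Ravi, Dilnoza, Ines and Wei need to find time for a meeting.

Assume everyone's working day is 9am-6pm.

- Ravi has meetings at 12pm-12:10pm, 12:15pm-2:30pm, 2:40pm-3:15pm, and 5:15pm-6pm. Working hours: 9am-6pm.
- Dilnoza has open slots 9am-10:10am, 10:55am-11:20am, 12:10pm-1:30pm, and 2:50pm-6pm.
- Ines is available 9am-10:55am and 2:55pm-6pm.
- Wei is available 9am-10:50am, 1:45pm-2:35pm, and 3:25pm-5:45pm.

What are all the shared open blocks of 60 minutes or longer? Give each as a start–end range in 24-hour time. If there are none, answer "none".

09:00–10:10, 15:25–17:15

Ravi free within 09:00–18:00: 09:00–12:00, 12:10–12:15, 14:30–14:40, 15:15–17:15.
Ravi ∩ Dilnoza: 09:00–10:10, 10:55–11:20, 12:10–12:15, 15:15–17:15.
Ravi ∩ Dilnoza ∩ Ines: 09:00–10:10, 15:15–17:15.
Ravi ∩ Dilnoza ∩ Ines ∩ Wei: 09:00–10:10, 15:25–17:15.
Windows ≥ 60 min: 09:00–10:10, 15:25–17:15.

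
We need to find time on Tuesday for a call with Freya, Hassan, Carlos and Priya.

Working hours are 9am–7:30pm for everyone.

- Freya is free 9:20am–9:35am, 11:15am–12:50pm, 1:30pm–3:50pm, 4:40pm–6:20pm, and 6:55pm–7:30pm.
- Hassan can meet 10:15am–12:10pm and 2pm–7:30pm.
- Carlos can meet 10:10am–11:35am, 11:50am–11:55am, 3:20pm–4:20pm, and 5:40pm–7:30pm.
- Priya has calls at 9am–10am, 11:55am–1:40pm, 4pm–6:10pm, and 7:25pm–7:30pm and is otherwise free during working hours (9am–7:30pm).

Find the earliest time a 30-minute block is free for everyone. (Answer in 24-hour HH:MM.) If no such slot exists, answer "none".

15:20

Priya free within 09:00–19:30: 10:00–11:55, 13:40–16:00, 18:10–19:25.
Freya ∩ Hassan: 11:15–12:10, 14:00–15:50, 16:40–18:20, 18:55–19:30.
Freya ∩ Hassan ∩ Carlos: 11:15–11:35, 11:50–11:55, 15:20–15:50, 17:40–18:20, 18:55–19:30.
Freya ∩ Hassan ∩ Carlos ∩ Priya: 11:15–11:35, 11:50–11:55, 15:20–15:50, 18:10–18:20, 18:55–19:25.
Windows ≥ 30 min: 15:20–15:50, 18:55–19:25.
Earliest such window starts at 15:20.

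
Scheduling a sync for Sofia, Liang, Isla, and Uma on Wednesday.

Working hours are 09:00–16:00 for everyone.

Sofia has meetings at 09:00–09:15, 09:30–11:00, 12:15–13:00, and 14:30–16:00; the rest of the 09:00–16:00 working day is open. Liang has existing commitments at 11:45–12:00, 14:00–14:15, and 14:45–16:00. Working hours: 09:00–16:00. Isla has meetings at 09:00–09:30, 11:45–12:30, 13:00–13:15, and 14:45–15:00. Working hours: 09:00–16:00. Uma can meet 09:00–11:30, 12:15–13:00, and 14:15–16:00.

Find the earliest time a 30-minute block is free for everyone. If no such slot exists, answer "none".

11:00

Sofia free within 09:00–16:00: 09:15–09:30, 11:00–12:15, 13:00–14:30.
Liang free within 09:00–16:00: 09:00–11:45, 12:00–14:00, 14:15–14:45.
Isla free within 09:00–16:00: 09:30–11:45, 12:30–13:00, 13:15–14:45, 15:00–16:00.
Sofia ∩ Liang: 09:15–09:30, 11:00–11:45, 12:00–12:15, 13:00–14:00, 14:15–14:30.
Sofia ∩ Liang ∩ Isla: 11:00–11:45, 13:15–14:00, 14:15–14:30.
Sofia ∩ Liang ∩ Isla ∩ Uma: 11:00–11:30, 14:15–14:30.
Windows ≥ 30 min: 11:00–11:30.
Earliest such window starts at 11:00.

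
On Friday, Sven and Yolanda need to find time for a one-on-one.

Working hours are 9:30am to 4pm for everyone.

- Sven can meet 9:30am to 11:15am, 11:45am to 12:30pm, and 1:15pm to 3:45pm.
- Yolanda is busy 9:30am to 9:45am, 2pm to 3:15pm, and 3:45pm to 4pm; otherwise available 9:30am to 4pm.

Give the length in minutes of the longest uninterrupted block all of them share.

90 minutes

Yolanda free within 09:30–16:00: 09:45–14:00, 15:15–15:45.
Sven ∩ Yolanda: 09:45–11:15, 11:45–12:30, 13:15–14:00, 15:15–15:45.
Common window lengths: 90, 45, 45, 30 min; longest is 90.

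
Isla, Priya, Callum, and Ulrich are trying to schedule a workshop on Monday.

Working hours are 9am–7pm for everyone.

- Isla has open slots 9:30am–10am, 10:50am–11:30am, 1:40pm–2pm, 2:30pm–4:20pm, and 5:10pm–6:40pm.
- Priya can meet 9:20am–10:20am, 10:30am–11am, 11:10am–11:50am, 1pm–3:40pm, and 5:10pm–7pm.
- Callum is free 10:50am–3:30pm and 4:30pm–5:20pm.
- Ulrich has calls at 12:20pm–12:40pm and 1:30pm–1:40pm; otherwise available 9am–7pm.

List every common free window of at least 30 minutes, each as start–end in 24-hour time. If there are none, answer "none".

14:30–15:30

Ulrich free within 09:00–19:00: 09:00–12:20, 12:40–13:30, 13:40–19:00.
Isla ∩ Priya: 09:30–10:00, 10:50–11:00, 11:10–11:30, 13:40–14:00, 14:30–15:40, 17:10–18:40.
Isla ∩ Priya ∩ Callum: 10:50–11:00, 11:10–11:30, 13:40–14:00, 14:30–15:30, 17:10–17:20.
Isla ∩ Priya ∩ Callum ∩ Ulrich: 10:50–11:00, 11:10–11:30, 13:40–14:00, 14:30–15:30, 17:10–17:20.
Windows ≥ 30 min: 14:30–15:30.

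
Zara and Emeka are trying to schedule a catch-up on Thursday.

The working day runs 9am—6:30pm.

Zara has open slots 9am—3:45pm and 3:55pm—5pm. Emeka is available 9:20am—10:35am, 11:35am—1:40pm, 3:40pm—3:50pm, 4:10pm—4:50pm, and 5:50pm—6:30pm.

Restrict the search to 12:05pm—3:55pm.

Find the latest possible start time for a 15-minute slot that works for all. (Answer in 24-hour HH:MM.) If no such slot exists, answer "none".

Zara ∩ Emeka: 09:20–10:35, 11:35–13:40, 15:40–15:45, 16:10–16:50.
Restricted to 12:05–15:55: 12:05–13:40, 15:40–15:45.
Windows ≥ 15 min: 12:05–13:40.
Latest start in the last window 12:05–13:40 is 13:40 − 15 min = 13:25.

13:25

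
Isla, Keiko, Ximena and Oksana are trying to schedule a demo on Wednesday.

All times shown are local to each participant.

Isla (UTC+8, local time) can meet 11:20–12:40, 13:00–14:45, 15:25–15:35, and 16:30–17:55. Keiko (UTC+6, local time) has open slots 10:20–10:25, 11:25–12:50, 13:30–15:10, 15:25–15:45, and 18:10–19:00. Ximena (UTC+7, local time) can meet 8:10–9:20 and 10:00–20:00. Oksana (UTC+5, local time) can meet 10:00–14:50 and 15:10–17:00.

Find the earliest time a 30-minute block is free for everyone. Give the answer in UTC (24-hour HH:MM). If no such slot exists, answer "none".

Isla → UTC: 03:20–04:40, 05:00–06:45, 07:25–07:35, 08:30–09:55.
Keiko → UTC: 04:20–04:25, 05:25–06:50, 07:30–09:10, 09:25–09:45, 12:10–13:00.
Ximena → UTC: 01:10–02:20, 03:00–13:00.
Oksana → UTC: 05:00–09:50, 10:10–12:00.
Isla ∩ Keiko: 04:20–04:25, 05:25–06:45, 07:30–07:35, 08:30–09:10, 09:25–09:45.
Isla ∩ Keiko ∩ Ximena: 04:20–04:25, 05:25–06:45, 07:30–07:35, 08:30–09:10, 09:25–09:45.
Isla ∩ Keiko ∩ Ximena ∩ Oksana: 05:25–06:45, 07:30–07:35, 08:30–09:10, 09:25–09:45.
Windows ≥ 30 min: 05:25–06:45, 08:30–09:10.
Earliest such window starts at 05:25.

05:25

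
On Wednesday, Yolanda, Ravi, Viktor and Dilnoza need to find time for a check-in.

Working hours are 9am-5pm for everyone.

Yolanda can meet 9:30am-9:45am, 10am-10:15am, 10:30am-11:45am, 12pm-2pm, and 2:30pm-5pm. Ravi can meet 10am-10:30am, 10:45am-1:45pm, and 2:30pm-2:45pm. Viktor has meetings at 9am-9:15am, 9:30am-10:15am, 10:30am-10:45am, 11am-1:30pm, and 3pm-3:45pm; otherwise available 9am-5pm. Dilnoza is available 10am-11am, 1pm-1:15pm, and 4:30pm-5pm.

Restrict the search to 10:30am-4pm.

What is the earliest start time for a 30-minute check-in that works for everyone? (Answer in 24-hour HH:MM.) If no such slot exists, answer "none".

none

Viktor free within 09:00–17:00: 09:15–09:30, 10:15–10:30, 10:45–11:00, 13:30–15:00, 15:45–17:00.
Yolanda ∩ Ravi: 10:00–10:15, 10:45–11:45, 12:00–13:45, 14:30–14:45.
Yolanda ∩ Ravi ∩ Viktor: 10:45–11:00, 13:30–13:45, 14:30–14:45.
Yolanda ∩ Ravi ∩ Viktor ∩ Dilnoza: 10:45–11:00.
Restricted to 10:30–16:00: 10:45–11:00.
Windows ≥ 30 min: (none).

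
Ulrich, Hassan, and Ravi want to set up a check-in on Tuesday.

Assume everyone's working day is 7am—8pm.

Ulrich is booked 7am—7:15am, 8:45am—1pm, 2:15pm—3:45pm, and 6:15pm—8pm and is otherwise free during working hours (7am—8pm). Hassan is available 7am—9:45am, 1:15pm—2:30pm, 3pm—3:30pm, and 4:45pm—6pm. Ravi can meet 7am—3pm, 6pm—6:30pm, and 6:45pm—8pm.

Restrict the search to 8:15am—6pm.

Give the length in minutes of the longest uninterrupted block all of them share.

Ulrich free within 07:00–20:00: 07:15–08:45, 13:00–14:15, 15:45–18:15.
Ulrich ∩ Hassan: 07:15–08:45, 13:15–14:15, 16:45–18:00.
Ulrich ∩ Hassan ∩ Ravi: 07:15–08:45, 13:15–14:15.
Restricted to 08:15–18:00: 08:15–08:45, 13:15–14:15.
Common window lengths: 30, 60 min; longest is 60.

60 minutes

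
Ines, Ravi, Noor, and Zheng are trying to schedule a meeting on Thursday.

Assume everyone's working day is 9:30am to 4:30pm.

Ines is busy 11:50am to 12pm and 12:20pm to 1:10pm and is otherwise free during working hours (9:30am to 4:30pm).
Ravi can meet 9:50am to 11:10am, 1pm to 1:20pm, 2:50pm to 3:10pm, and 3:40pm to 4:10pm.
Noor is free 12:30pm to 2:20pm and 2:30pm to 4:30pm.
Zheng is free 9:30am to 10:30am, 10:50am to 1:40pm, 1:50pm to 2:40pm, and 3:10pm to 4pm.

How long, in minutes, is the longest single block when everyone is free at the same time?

20 minutes

Ines free within 09:30–16:30: 09:30–11:50, 12:00–12:20, 13:10–16:30.
Ines ∩ Ravi: 09:50–11:10, 13:10–13:20, 14:50–15:10, 15:40–16:10.
Ines ∩ Ravi ∩ Noor: 13:10–13:20, 14:50–15:10, 15:40–16:10.
Ines ∩ Ravi ∩ Noor ∩ Zheng: 13:10–13:20, 15:40–16:00.
Common window lengths: 10, 20 min; longest is 20.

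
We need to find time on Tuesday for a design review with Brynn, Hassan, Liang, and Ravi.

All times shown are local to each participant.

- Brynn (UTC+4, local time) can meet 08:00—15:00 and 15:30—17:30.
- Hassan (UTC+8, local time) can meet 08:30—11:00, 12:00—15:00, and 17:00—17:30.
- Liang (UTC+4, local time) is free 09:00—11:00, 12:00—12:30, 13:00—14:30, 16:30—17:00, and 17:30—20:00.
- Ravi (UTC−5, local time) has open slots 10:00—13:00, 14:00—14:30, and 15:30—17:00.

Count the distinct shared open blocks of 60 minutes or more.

0

Brynn → UTC: 04:00–11:00, 11:30–13:30.
Hassan → UTC: 00:30–03:00, 04:00–07:00, 09:00–09:30.
Liang → UTC: 05:00–07:00, 08:00–08:30, 09:00–10:30, 12:30–13:00, 13:30–16:00.
Ravi → UTC: 15:00–18:00, 19:00–19:30, 20:30–22:00.
Brynn ∩ Hassan: 04:00–07:00, 09:00–09:30.
Brynn ∩ Hassan ∩ Liang: 05:00–07:00, 09:00–09:30.
Brynn ∩ Hassan ∩ Liang ∩ Ravi: (none).
Windows ≥ 60 min: (none).
That's 0 windows.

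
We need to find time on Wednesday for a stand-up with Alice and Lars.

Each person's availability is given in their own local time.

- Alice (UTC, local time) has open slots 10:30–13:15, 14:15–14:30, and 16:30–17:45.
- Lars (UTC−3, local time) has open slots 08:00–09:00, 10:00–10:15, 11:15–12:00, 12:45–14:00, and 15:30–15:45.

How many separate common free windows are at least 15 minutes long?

Alice → UTC: 10:30–13:15, 14:15–14:30, 16:30–17:45.
Lars → UTC: 11:00–12:00, 13:00–13:15, 14:15–15:00, 15:45–17:00, 18:30–18:45.
Alice ∩ Lars: 11:00–12:00, 13:00–13:15, 14:15–14:30, 16:30–17:00.
Windows ≥ 15 min: 11:00–12:00, 13:00–13:15, 14:15–14:30, 16:30–17:00.
That's 4 windows.

4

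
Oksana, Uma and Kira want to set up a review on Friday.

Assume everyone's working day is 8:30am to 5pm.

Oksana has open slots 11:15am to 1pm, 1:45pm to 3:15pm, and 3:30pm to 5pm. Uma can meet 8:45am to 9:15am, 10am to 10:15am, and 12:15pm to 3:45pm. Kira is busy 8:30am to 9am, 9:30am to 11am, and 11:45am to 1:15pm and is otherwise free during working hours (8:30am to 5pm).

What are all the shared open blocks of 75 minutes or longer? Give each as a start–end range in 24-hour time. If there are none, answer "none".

13:45–15:15

Kira free within 08:30–17:00: 09:00–09:30, 11:00–11:45, 13:15–17:00.
Oksana ∩ Uma: 12:15–13:00, 13:45–15:15, 15:30–15:45.
Oksana ∩ Uma ∩ Kira: 13:45–15:15, 15:30–15:45.
Windows ≥ 75 min: 13:45–15:15.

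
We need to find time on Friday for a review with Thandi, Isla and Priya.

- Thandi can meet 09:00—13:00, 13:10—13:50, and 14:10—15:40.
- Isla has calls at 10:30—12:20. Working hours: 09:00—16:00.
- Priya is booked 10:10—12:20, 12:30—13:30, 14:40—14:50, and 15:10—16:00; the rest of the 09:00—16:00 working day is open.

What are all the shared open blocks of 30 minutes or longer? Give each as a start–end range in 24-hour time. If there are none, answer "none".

Isla free within 09:00–16:00: 09:00–10:30, 12:20–16:00.
Priya free within 09:00–16:00: 09:00–10:10, 12:20–12:30, 13:30–14:40, 14:50–15:10.
Thandi ∩ Isla: 09:00–10:30, 12:20–13:00, 13:10–13:50, 14:10–15:40.
Thandi ∩ Isla ∩ Priya: 09:00–10:10, 12:20–12:30, 13:30–13:50, 14:10–14:40, 14:50–15:10.
Windows ≥ 30 min: 09:00–10:10, 14:10–14:40.

09:00–10:10, 14:10–14:40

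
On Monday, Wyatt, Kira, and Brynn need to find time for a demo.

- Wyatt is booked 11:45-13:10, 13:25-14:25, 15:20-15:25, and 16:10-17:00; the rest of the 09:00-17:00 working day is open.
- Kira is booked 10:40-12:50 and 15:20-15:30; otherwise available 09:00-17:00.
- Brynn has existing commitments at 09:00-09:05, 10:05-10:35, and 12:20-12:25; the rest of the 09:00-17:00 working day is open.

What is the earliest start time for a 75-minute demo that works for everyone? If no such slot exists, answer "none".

Wyatt free within 09:00–17:00: 09:00–11:45, 13:10–13:25, 14:25–15:20, 15:25–16:10.
Kira free within 09:00–17:00: 09:00–10:40, 12:50–15:20, 15:30–17:00.
Brynn free within 09:00–17:00: 09:05–10:05, 10:35–12:20, 12:25–17:00.
Wyatt ∩ Kira: 09:00–10:40, 13:10–13:25, 14:25–15:20, 15:30–16:10.
Wyatt ∩ Kira ∩ Brynn: 09:05–10:05, 10:35–10:40, 13:10–13:25, 14:25–15:20, 15:30–16:10.
Windows ≥ 75 min: (none).

none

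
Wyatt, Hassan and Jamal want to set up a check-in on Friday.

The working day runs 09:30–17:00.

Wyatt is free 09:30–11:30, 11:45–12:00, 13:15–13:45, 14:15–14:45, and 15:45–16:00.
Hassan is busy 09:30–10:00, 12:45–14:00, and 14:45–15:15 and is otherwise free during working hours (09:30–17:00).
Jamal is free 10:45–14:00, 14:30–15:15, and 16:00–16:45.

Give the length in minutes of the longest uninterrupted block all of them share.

Hassan free within 09:30–17:00: 10:00–12:45, 14:00–14:45, 15:15–17:00.
Wyatt ∩ Hassan: 10:00–11:30, 11:45–12:00, 14:15–14:45, 15:45–16:00.
Wyatt ∩ Hassan ∩ Jamal: 10:45–11:30, 11:45–12:00, 14:30–14:45.
Common window lengths: 45, 15, 15 min; longest is 45.

45 minutes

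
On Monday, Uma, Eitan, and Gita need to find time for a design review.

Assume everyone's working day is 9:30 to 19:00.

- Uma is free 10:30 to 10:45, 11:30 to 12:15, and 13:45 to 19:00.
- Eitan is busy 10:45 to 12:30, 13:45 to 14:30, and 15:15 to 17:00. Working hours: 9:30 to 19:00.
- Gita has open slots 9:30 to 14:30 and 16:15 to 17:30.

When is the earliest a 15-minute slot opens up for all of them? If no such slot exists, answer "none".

Eitan free within 09:30–19:00: 09:30–10:45, 12:30–13:45, 14:30–15:15, 17:00–19:00.
Uma ∩ Eitan: 10:30–10:45, 14:30–15:15, 17:00–19:00.
Uma ∩ Eitan ∩ Gita: 10:30–10:45, 17:00–17:30.
Windows ≥ 15 min: 10:30–10:45, 17:00–17:30.
Earliest such window starts at 10:30.

10:30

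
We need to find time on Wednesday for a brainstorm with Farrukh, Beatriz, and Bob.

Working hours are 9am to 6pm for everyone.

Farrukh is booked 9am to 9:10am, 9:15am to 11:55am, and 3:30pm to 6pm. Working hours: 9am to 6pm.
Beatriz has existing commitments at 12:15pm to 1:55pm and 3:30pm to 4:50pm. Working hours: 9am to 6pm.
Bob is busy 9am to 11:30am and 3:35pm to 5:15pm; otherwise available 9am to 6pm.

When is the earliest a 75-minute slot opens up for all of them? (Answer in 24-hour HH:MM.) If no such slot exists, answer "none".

13:55

Farrukh free within 09:00–18:00: 09:10–09:15, 11:55–15:30.
Beatriz free within 09:00–18:00: 09:00–12:15, 13:55–15:30, 16:50–18:00.
Bob free within 09:00–18:00: 11:30–15:35, 17:15–18:00.
Farrukh ∩ Beatriz: 09:10–09:15, 11:55–12:15, 13:55–15:30.
Farrukh ∩ Beatriz ∩ Bob: 11:55–12:15, 13:55–15:30.
Windows ≥ 75 min: 13:55–15:30.
Earliest such window starts at 13:55.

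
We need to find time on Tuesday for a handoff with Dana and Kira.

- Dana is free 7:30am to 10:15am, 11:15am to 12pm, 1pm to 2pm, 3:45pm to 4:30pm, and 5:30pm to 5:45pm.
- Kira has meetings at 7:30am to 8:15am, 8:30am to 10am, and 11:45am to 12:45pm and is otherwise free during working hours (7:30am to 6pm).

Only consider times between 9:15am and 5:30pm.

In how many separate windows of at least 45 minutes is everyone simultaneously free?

Kira free within 07:30–18:00: 08:15–08:30, 10:00–11:45, 12:45–18:00.
Dana ∩ Kira: 08:15–08:30, 10:00–10:15, 11:15–11:45, 13:00–14:00, 15:45–16:30, 17:30–17:45.
Restricted to 09:15–17:30: 10:00–10:15, 11:15–11:45, 13:00–14:00, 15:45–16:30.
Windows ≥ 45 min: 13:00–14:00, 15:45–16:30.
That's 2 windows.

2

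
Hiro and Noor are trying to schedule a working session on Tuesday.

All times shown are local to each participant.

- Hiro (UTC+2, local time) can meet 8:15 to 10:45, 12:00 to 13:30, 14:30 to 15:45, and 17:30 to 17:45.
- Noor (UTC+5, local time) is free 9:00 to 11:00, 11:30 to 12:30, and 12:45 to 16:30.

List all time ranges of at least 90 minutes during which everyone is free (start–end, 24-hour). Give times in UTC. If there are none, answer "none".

Hiro → UTC: 06:15–08:45, 10:00–11:30, 12:30–13:45, 15:30–15:45.
Noor → UTC: 04:00–06:00, 06:30–07:30, 07:45–11:30.
Hiro ∩ Noor: 06:30–07:30, 07:45–08:45, 10:00–11:30.
Windows ≥ 90 min: 10:00–11:30.

10:00–11:30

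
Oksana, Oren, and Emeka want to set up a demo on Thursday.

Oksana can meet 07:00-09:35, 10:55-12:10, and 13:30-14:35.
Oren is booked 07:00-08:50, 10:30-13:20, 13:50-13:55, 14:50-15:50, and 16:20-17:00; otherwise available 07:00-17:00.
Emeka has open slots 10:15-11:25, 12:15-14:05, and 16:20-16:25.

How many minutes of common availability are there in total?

Oren free within 07:00–17:00: 08:50–10:30, 13:20–13:50, 13:55–14:50, 15:50–16:20.
Oksana ∩ Oren: 08:50–09:35, 13:30–13:50, 13:55–14:35.
Oksana ∩ Oren ∩ Emeka: 13:30–13:50, 13:55–14:05.
Total common minutes: 20 + 10 = 30.

30 minutes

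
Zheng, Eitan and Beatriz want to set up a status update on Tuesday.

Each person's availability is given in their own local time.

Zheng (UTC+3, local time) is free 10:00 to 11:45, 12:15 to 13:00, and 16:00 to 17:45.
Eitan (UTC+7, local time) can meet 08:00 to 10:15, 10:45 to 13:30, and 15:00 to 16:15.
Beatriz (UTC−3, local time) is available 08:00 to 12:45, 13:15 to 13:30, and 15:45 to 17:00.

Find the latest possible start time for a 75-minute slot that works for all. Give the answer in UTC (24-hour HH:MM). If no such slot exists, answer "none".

none

Zheng → UTC: 07:00–08:45, 09:15–10:00, 13:00–14:45.
Eitan → UTC: 01:00–03:15, 03:45–06:30, 08:00–09:15.
Beatriz → UTC: 11:00–15:45, 16:15–16:30, 18:45–20:00.
Zheng ∩ Eitan: 08:00–08:45.
Zheng ∩ Eitan ∩ Beatriz: (none).
Windows ≥ 75 min: (none).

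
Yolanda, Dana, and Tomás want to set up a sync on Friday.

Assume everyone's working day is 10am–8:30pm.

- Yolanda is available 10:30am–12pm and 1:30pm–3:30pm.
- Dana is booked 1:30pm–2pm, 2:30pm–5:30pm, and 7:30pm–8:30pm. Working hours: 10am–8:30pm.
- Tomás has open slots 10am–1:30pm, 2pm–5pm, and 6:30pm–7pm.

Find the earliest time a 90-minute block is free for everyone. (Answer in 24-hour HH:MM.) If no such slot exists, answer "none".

Dana free within 10:00–20:30: 10:00–13:30, 14:00–14:30, 17:30–19:30.
Yolanda ∩ Dana: 10:30–12:00, 14:00–14:30.
Yolanda ∩ Dana ∩ Tomás: 10:30–12:00, 14:00–14:30.
Windows ≥ 90 min: 10:30–12:00.
Earliest such window starts at 10:30.

10:30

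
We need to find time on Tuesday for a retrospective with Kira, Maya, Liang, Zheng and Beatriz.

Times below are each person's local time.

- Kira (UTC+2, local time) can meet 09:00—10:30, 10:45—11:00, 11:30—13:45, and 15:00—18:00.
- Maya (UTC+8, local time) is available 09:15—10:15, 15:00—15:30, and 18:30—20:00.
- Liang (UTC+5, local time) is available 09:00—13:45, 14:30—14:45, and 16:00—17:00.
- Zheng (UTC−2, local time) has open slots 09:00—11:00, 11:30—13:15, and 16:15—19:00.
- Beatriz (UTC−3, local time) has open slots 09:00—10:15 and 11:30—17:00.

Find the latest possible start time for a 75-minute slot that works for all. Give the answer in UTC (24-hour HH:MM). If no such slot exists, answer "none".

none

Kira → UTC: 07:00–08:30, 08:45–09:00, 09:30–11:45, 13:00–16:00.
Maya → UTC: 01:15–02:15, 07:00–07:30, 10:30–12:00.
Liang → UTC: 04:00–08:45, 09:30–09:45, 11:00–12:00.
Zheng → UTC: 11:00–13:00, 13:30–15:15, 18:15–21:00.
Beatriz → UTC: 12:00–13:15, 14:30–20:00.
Kira ∩ Maya: 07:00–07:30, 10:30–11:45.
Kira ∩ Maya ∩ Liang: 07:00–07:30, 11:00–11:45.
Kira ∩ Maya ∩ Liang ∩ Zheng: 11:00–11:45.
Kira ∩ Maya ∩ Liang ∩ Zheng ∩ Beatriz: (none).
Windows ≥ 75 min: (none).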